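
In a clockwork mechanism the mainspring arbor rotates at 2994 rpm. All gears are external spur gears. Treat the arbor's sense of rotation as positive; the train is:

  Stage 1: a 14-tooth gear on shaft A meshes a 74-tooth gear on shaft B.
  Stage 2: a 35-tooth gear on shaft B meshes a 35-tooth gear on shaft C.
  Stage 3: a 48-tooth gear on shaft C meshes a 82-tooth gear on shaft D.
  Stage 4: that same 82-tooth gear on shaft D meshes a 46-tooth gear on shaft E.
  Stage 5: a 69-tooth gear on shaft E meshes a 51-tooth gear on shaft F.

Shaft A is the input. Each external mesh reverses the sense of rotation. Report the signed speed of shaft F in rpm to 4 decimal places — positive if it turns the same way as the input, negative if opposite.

Stage 1 [14T→74T]: ω = 2994.0000×14/74 = 566.4324 rpm, dir flips to −; running = −566.4324
Stage 2 [35T→35T]: ω = 566.4324×35/35 = 566.4324 rpm, dir flips to +; running = +566.4324
Stage 3 [48T→82T]: ω = 566.4324×48/82 = 331.5702 rpm, dir flips to −; running = −331.5702
Stage 4 [82T→46T]: ω = 331.5702×82/46 = 591.0599 rpm, dir flips to +; running = +591.0599
Stage 5 [69T→51T]: ω = 591.0599×69/51 = 799.6693 rpm, dir flips to −; running = −799.6693

-799.6693 rpm (opposite to input, |ω| = 799.6693 rpm)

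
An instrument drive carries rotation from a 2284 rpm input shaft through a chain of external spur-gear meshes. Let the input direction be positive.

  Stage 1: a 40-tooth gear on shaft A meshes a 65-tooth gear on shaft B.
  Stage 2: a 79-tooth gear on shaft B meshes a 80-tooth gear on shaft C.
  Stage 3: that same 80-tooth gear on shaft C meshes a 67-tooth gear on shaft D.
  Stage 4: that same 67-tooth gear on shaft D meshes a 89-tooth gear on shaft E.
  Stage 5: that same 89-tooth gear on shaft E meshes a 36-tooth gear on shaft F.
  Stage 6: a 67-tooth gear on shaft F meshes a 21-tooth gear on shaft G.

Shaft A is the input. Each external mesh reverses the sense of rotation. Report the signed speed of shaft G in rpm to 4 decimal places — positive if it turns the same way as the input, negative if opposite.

+9840.6284 rpm (same as input, |ω| = 9840.6284 rpm)

Stage 1 [40T→65T]: ω = 2284.0000×40/65 = 1405.5385 rpm, dir flips to −; running = −1405.5385
Stage 2 [79T→80T]: ω = 1405.5385×79/80 = 1387.9692 rpm, dir flips to +; running = +1387.9692
Stage 3 [80T→67T]: ω = 1387.9692×80/67 = 1657.2767 rpm, dir flips to −; running = −1657.2767
Stage 4 [67T→89T]: ω = 1657.2767×67/89 = 1247.6128 rpm, dir flips to +; running = +1247.6128
Stage 5 [89T→36T]: ω = 1247.6128×89/36 = 3084.3761 rpm, dir flips to −; running = −3084.3761
Stage 6 [67T→21T]: ω = 3084.3761×67/21 = 9840.6284 rpm, dir flips to +; running = +9840.6284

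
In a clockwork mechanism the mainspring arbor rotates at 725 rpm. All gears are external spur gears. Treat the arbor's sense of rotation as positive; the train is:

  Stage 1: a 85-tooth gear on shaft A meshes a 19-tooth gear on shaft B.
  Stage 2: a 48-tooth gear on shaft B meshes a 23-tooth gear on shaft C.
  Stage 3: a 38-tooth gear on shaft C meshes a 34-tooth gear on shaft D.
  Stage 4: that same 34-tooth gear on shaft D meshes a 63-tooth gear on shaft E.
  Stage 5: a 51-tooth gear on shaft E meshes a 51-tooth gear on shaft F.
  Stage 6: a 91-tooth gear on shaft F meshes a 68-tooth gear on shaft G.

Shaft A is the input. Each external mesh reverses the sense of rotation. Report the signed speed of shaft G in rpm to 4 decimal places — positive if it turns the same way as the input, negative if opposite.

Stage 1 [85T→19T]: ω = 725.0000×85/19 = 3243.4211 rpm, dir flips to −; running = −3243.4211
Stage 2 [48T→23T]: ω = 3243.4211×48/23 = 6768.8787 rpm, dir flips to +; running = +6768.8787
Stage 3 [38T→34T]: ω = 6768.8787×38/34 = 7565.2174 rpm, dir flips to −; running = −7565.2174
Stage 4 [34T→63T]: ω = 7565.2174×34/63 = 4082.8157 rpm, dir flips to +; running = +4082.8157
Stage 5 [51T→51T]: ω = 4082.8157×51/51 = 4082.8157 rpm, dir flips to −; running = −4082.8157
Stage 6 [91T→68T]: ω = 4082.8157×91/68 = 5463.7681 rpm, dir flips to +; running = +5463.7681

+5463.7681 rpm (same as input, |ω| = 5463.7681 rpm)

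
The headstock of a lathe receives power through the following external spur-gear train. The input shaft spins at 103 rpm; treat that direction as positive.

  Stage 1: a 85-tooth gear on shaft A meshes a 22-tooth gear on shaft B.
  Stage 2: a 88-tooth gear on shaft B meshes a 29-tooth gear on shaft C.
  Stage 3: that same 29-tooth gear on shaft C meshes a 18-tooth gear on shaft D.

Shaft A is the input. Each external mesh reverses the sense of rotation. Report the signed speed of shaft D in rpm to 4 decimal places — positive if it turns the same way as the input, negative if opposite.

-1945.5556 rpm (opposite to input, |ω| = 1945.5556 rpm)

Stage 1 [85T→22T]: ω = 103.0000×85/22 = 397.9545 rpm, dir flips to −; running = −397.9545
Stage 2 [88T→29T]: ω = 397.9545×88/29 = 1207.5862 rpm, dir flips to +; running = +1207.5862
Stage 3 [29T→18T]: ω = 1207.5862×29/18 = 1945.5556 rpm, dir flips to −; running = −1945.5556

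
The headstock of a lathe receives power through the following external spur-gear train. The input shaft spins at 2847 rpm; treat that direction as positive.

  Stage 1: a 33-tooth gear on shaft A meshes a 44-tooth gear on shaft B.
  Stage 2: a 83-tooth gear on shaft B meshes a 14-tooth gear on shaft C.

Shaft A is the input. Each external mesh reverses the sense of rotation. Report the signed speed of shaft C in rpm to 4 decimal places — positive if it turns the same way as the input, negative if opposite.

+12658.9821 rpm (same as input, |ω| = 12658.9821 rpm)

Stage 1 [33T→44T]: ω = 2847.0000×33/44 = 2135.2500 rpm, dir flips to −; running = −2135.2500
Stage 2 [83T→14T]: ω = 2135.2500×83/14 = 12658.9821 rpm, dir flips to +; running = +12658.9821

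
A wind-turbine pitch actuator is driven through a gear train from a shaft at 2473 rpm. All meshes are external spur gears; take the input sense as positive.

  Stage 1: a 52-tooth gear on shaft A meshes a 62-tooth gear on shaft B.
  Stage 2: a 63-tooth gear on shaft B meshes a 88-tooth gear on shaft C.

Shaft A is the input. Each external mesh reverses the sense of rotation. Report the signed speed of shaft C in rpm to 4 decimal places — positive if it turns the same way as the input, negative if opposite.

Stage 1 [52T→62T]: ω = 2473.0000×52/62 = 2074.1290 rpm, dir flips to −; running = −2074.1290
Stage 2 [63T→88T]: ω = 2074.1290×63/88 = 1484.8878 rpm, dir flips to +; running = +1484.8878

+1484.8878 rpm (same as input, |ω| = 1484.8878 rpm)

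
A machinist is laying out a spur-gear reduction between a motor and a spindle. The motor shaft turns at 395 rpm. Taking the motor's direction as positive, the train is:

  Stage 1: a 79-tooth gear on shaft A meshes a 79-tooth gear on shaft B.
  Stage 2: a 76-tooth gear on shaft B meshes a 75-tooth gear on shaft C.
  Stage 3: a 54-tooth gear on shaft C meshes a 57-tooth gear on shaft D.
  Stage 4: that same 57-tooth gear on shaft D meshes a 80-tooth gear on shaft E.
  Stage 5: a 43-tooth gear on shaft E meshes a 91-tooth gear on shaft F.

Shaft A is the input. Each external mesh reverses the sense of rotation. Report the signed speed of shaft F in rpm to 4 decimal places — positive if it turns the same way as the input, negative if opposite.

-127.6675 rpm (opposite to input, |ω| = 127.6675 rpm)

Stage 1 [79T→79T]: ω = 395.0000×79/79 = 395.0000 rpm, dir flips to −; running = −395.0000
Stage 2 [76T→75T]: ω = 395.0000×76/75 = 400.2667 rpm, dir flips to +; running = +400.2667
Stage 3 [54T→57T]: ω = 400.2667×54/57 = 379.2000 rpm, dir flips to −; running = −379.2000
Stage 4 [57T→80T]: ω = 379.2000×57/80 = 270.1800 rpm, dir flips to +; running = +270.1800
Stage 5 [43T→91T]: ω = 270.1800×43/91 = 127.6675 rpm, dir flips to −; running = −127.6675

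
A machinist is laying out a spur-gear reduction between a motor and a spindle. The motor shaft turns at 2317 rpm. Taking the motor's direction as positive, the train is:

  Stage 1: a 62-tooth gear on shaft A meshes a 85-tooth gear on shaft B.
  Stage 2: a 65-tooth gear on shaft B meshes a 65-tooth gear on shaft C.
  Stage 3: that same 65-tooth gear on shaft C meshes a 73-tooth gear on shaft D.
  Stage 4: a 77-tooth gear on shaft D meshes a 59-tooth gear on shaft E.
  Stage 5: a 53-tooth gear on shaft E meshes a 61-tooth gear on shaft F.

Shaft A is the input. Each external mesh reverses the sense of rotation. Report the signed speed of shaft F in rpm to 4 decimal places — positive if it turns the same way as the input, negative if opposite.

Stage 1 [62T→85T]: ω = 2317.0000×62/85 = 1690.0471 rpm, dir flips to −; running = −1690.0471
Stage 2 [65T→65T]: ω = 1690.0471×65/65 = 1690.0471 rpm, dir flips to +; running = +1690.0471
Stage 3 [65T→73T]: ω = 1690.0471×65/73 = 1504.8364 rpm, dir flips to −; running = −1504.8364
Stage 4 [77T→59T]: ω = 1504.8364×77/59 = 1963.9391 rpm, dir flips to +; running = +1963.9391
Stage 5 [53T→61T]: ω = 1963.9391×53/61 = 1706.3733 rpm, dir flips to −; running = −1706.3733

-1706.3733 rpm (opposite to input, |ω| = 1706.3733 rpm)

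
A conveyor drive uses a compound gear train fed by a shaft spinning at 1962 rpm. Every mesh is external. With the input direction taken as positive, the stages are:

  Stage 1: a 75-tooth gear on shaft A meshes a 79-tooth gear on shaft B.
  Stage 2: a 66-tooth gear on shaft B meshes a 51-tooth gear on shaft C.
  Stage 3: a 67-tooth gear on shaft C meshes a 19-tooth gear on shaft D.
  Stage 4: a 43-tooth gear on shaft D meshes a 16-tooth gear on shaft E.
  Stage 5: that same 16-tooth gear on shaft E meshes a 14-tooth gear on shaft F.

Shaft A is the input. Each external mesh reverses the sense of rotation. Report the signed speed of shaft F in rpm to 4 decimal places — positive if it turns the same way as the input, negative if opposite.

-26107.6965 rpm (opposite to input, |ω| = 26107.6965 rpm)

Stage 1 [75T→79T]: ω = 1962.0000×75/79 = 1862.6582 rpm, dir flips to −; running = −1862.6582
Stage 2 [66T→51T]: ω = 1862.6582×66/51 = 2410.4989 rpm, dir flips to +; running = +2410.4989
Stage 3 [67T→19T]: ω = 2410.4989×67/19 = 8500.1803 rpm, dir flips to −; running = −8500.1803
Stage 4 [43T→16T]: ω = 8500.1803×43/16 = 22844.2345 rpm, dir flips to +; running = +22844.2345
Stage 5 [16T→14T]: ω = 22844.2345×16/14 = 26107.6965 rpm, dir flips to −; running = −26107.6965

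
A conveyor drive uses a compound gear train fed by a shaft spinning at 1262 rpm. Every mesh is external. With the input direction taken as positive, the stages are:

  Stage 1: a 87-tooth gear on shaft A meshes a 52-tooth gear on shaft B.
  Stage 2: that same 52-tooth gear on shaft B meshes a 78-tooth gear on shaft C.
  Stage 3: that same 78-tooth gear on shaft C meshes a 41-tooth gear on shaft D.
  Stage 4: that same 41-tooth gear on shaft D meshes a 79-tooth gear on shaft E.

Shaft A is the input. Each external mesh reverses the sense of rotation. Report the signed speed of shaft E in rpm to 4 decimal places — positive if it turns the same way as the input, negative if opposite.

Stage 1 [87T→52T]: ω = 1262.0000×87/52 = 2111.4231 rpm, dir flips to −; running = −2111.4231
Stage 2 [52T→78T]: ω = 2111.4231×52/78 = 1407.6154 rpm, dir flips to +; running = +1407.6154
Stage 3 [78T→41T]: ω = 1407.6154×78/41 = 2677.9024 rpm, dir flips to −; running = −2677.9024
Stage 4 [41T→79T]: ω = 2677.9024×41/79 = 1389.7975 rpm, dir flips to +; running = +1389.7975

+1389.7975 rpm (same as input, |ω| = 1389.7975 rpm)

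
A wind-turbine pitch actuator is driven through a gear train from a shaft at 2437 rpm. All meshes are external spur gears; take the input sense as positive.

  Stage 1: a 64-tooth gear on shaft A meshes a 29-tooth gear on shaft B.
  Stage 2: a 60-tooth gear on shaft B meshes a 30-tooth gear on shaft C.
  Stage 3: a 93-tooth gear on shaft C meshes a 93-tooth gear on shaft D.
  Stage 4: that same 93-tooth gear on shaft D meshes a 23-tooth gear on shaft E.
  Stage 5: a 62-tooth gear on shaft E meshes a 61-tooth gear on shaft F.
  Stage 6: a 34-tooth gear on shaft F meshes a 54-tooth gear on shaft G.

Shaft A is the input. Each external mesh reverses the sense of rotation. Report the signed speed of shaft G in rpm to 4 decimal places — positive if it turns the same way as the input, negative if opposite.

+27833.6156 rpm (same as input, |ω| = 27833.6156 rpm)

Stage 1 [64T→29T]: ω = 2437.0000×64/29 = 5378.2069 rpm, dir flips to −; running = −5378.2069
Stage 2 [60T→30T]: ω = 5378.2069×60/30 = 10756.4138 rpm, dir flips to +; running = +10756.4138
Stage 3 [93T→93T]: ω = 10756.4138×93/93 = 10756.4138 rpm, dir flips to −; running = −10756.4138
Stage 4 [93T→23T]: ω = 10756.4138×93/23 = 43493.3253 rpm, dir flips to +; running = +43493.3253
Stage 5 [62T→61T]: ω = 43493.3253×62/61 = 44206.3307 rpm, dir flips to −; running = −44206.3307
Stage 6 [34T→54T]: ω = 44206.3307×34/54 = 27833.6156 rpm, dir flips to +; running = +27833.6156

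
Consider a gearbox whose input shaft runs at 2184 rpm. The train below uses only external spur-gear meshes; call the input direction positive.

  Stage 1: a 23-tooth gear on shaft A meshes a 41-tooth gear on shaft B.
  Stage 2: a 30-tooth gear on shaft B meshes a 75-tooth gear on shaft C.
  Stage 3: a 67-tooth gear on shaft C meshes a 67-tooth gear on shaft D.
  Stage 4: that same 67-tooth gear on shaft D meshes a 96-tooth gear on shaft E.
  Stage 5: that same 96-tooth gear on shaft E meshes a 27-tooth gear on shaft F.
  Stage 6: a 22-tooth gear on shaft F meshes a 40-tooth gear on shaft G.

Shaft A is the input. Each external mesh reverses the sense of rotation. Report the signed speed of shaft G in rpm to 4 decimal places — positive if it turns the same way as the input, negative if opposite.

+668.8525 rpm (same as input, |ω| = 668.8525 rpm)

Stage 1 [23T→41T]: ω = 2184.0000×23/41 = 1225.1707 rpm, dir flips to −; running = −1225.1707
Stage 2 [30T→75T]: ω = 1225.1707×30/75 = 490.0683 rpm, dir flips to +; running = +490.0683
Stage 3 [67T→67T]: ω = 490.0683×67/67 = 490.0683 rpm, dir flips to −; running = −490.0683
Stage 4 [67T→96T]: ω = 490.0683×67/96 = 342.0268 rpm, dir flips to +; running = +342.0268
Stage 5 [96T→27T]: ω = 342.0268×96/27 = 1216.0954 rpm, dir flips to −; running = −1216.0954
Stage 6 [22T→40T]: ω = 1216.0954×22/40 = 668.8525 rpm, dir flips to +; running = +668.8525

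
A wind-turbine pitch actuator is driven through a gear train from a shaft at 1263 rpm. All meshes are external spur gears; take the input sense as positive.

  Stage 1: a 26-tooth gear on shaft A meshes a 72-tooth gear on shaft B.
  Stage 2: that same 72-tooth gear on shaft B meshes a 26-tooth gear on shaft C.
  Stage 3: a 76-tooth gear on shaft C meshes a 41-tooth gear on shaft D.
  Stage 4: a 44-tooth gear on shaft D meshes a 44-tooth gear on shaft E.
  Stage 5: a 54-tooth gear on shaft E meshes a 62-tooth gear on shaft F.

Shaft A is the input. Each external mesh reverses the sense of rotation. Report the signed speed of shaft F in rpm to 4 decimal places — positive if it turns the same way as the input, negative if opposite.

Stage 1 [26T→72T]: ω = 1263.0000×26/72 = 456.0833 rpm, dir flips to −; running = −456.0833
Stage 2 [72T→26T]: ω = 456.0833×72/26 = 1263.0000 rpm, dir flips to +; running = +1263.0000
Stage 3 [76T→41T]: ω = 1263.0000×76/41 = 2341.1707 rpm, dir flips to −; running = −2341.1707
Stage 4 [44T→44T]: ω = 2341.1707×44/44 = 2341.1707 rpm, dir flips to +; running = +2341.1707
Stage 5 [54T→62T]: ω = 2341.1707×54/62 = 2039.0842 rpm, dir flips to −; running = −2039.0842

-2039.0842 rpm (opposite to input, |ω| = 2039.0842 rpm)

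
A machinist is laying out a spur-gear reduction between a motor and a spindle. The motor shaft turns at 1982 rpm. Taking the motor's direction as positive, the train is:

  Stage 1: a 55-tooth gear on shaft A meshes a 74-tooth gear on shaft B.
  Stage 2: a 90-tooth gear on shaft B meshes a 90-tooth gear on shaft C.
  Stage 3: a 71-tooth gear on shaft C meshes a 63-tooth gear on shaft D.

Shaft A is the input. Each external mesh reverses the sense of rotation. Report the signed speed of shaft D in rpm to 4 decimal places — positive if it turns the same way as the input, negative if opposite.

Stage 1 [55T→74T]: ω = 1982.0000×55/74 = 1473.1081 rpm, dir flips to −; running = −1473.1081
Stage 2 [90T→90T]: ω = 1473.1081×90/90 = 1473.1081 rpm, dir flips to +; running = +1473.1081
Stage 3 [71T→63T]: ω = 1473.1081×71/63 = 1660.1695 rpm, dir flips to −; running = −1660.1695

-1660.1695 rpm (opposite to input, |ω| = 1660.1695 rpm)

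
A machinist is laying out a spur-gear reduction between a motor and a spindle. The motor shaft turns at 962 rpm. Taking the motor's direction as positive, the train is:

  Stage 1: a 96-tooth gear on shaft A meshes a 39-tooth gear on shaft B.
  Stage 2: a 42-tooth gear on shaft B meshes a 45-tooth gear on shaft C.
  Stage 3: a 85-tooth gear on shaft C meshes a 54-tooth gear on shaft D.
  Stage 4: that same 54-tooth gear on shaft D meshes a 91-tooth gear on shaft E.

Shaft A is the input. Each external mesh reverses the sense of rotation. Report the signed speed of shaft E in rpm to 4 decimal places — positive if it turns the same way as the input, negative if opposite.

+2064.4103 rpm (same as input, |ω| = 2064.4103 rpm)

Stage 1 [96T→39T]: ω = 962.0000×96/39 = 2368.0000 rpm, dir flips to −; running = −2368.0000
Stage 2 [42T→45T]: ω = 2368.0000×42/45 = 2210.1333 rpm, dir flips to +; running = +2210.1333
Stage 3 [85T→54T]: ω = 2210.1333×85/54 = 3478.9136 rpm, dir flips to −; running = −3478.9136
Stage 4 [54T→91T]: ω = 3478.9136×54/91 = 2064.4103 rpm, dir flips to +; running = +2064.4103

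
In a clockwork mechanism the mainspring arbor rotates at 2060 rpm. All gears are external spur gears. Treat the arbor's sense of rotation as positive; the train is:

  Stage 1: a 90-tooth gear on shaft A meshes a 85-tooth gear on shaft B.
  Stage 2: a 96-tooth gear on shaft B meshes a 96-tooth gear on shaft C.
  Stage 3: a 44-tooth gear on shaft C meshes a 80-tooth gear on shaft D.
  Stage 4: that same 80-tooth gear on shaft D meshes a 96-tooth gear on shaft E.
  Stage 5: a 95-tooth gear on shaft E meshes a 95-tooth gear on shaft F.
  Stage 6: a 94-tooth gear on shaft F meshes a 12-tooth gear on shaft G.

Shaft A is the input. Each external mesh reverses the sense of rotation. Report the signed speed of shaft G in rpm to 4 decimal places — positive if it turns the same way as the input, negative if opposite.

+7831.0294 rpm (same as input, |ω| = 7831.0294 rpm)

Stage 1 [90T→85T]: ω = 2060.0000×90/85 = 2181.1765 rpm, dir flips to −; running = −2181.1765
Stage 2 [96T→96T]: ω = 2181.1765×96/96 = 2181.1765 rpm, dir flips to +; running = +2181.1765
Stage 3 [44T→80T]: ω = 2181.1765×44/80 = 1199.6471 rpm, dir flips to −; running = −1199.6471
Stage 4 [80T→96T]: ω = 1199.6471×80/96 = 999.7059 rpm, dir flips to +; running = +999.7059
Stage 5 [95T→95T]: ω = 999.7059×95/95 = 999.7059 rpm, dir flips to −; running = −999.7059
Stage 6 [94T→12T]: ω = 999.7059×94/12 = 7831.0294 rpm, dir flips to +; running = +7831.0294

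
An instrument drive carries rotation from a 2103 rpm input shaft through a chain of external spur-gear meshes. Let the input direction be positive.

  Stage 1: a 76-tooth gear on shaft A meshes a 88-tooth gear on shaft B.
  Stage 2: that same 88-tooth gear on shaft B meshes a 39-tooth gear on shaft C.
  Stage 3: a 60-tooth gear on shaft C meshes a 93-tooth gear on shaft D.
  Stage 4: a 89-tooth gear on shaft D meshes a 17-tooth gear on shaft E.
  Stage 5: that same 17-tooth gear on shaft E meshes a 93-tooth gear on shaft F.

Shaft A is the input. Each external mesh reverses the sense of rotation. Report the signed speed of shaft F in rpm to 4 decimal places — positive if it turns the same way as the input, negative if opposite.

-2530.2511 rpm (opposite to input, |ω| = 2530.2511 rpm)

Stage 1 [76T→88T]: ω = 2103.0000×76/88 = 1816.2273 rpm, dir flips to −; running = −1816.2273
Stage 2 [88T→39T]: ω = 1816.2273×88/39 = 4098.1538 rpm, dir flips to +; running = +4098.1538
Stage 3 [60T→93T]: ω = 4098.1538×60/93 = 2643.9702 rpm, dir flips to −; running = −2643.9702
Stage 4 [89T→17T]: ω = 2643.9702×89/17 = 13841.9618 rpm, dir flips to +; running = +13841.9618
Stage 5 [17T→93T]: ω = 13841.9618×17/93 = 2530.2511 rpm, dir flips to −; running = −2530.2511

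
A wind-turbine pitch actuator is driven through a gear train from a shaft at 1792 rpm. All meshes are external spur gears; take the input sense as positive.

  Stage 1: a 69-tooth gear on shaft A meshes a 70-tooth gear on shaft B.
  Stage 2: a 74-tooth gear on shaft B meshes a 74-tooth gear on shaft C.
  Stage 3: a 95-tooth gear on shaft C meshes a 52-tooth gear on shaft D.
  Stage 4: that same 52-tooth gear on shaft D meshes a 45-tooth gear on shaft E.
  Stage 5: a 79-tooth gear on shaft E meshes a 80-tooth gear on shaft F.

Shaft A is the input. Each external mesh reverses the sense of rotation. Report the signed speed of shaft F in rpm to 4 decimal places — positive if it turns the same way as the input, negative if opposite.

Stage 1 [69T→70T]: ω = 1792.0000×69/70 = 1766.4000 rpm, dir flips to −; running = −1766.4000
Stage 2 [74T→74T]: ω = 1766.4000×74/74 = 1766.4000 rpm, dir flips to +; running = +1766.4000
Stage 3 [95T→52T]: ω = 1766.4000×95/52 = 3227.0769 rpm, dir flips to −; running = −3227.0769
Stage 4 [52T→45T]: ω = 3227.0769×52/45 = 3729.0667 rpm, dir flips to +; running = +3729.0667
Stage 5 [79T→80T]: ω = 3729.0667×79/80 = 3682.4533 rpm, dir flips to −; running = −3682.4533

-3682.4533 rpm (opposite to input, |ω| = 3682.4533 rpm)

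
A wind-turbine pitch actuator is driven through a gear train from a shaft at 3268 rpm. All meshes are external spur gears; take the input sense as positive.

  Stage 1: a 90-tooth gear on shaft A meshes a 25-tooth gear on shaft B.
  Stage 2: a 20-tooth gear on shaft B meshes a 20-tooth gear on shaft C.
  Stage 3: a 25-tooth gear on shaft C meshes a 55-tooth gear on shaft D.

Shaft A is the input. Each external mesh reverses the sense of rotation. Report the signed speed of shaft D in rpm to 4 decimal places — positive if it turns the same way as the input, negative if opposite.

-5347.6364 rpm (opposite to input, |ω| = 5347.6364 rpm)

Stage 1 [90T→25T]: ω = 3268.0000×90/25 = 11764.8000 rpm, dir flips to −; running = −11764.8000
Stage 2 [20T→20T]: ω = 11764.8000×20/20 = 11764.8000 rpm, dir flips to +; running = +11764.8000
Stage 3 [25T→55T]: ω = 11764.8000×25/55 = 5347.6364 rpm, dir flips to −; running = −5347.6364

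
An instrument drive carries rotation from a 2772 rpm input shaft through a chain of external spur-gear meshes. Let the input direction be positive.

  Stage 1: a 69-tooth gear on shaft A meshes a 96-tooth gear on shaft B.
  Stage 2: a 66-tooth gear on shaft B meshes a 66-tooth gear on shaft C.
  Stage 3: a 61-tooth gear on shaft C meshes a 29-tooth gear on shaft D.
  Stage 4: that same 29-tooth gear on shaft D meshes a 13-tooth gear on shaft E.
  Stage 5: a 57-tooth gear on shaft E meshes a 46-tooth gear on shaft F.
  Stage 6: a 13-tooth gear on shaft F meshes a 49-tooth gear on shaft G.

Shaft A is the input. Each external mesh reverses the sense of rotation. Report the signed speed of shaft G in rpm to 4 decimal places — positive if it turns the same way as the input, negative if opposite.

Stage 1 [69T→96T]: ω = 2772.0000×69/96 = 1992.3750 rpm, dir flips to −; running = −1992.3750
Stage 2 [66T→66T]: ω = 1992.3750×66/66 = 1992.3750 rpm, dir flips to +; running = +1992.3750
Stage 3 [61T→29T]: ω = 1992.3750×61/29 = 4190.8578 rpm, dir flips to −; running = −4190.8578
Stage 4 [29T→13T]: ω = 4190.8578×29/13 = 9348.8365 rpm, dir flips to +; running = +9348.8365
Stage 5 [57T→46T]: ω = 9348.8365×57/46 = 11584.4279 rpm, dir flips to −; running = −11584.4279
Stage 6 [13T→49T]: ω = 11584.4279×13/49 = 3073.4196 rpm, dir flips to +; running = +3073.4196

+3073.4196 rpm (same as input, |ω| = 3073.4196 rpm)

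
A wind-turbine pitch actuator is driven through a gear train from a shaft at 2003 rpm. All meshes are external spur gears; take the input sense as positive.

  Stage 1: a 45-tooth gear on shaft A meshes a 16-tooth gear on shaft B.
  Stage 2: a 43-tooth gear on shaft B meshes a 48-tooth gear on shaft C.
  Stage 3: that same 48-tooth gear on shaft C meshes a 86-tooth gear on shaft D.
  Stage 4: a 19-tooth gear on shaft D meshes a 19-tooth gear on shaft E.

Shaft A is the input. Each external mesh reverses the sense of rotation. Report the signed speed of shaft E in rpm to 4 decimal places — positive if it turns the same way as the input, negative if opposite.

Stage 1 [45T→16T]: ω = 2003.0000×45/16 = 5633.4375 rpm, dir flips to −; running = −5633.4375
Stage 2 [43T→48T]: ω = 5633.4375×43/48 = 5046.6211 rpm, dir flips to +; running = +5046.6211
Stage 3 [48T→86T]: ω = 5046.6211×48/86 = 2816.7188 rpm, dir flips to −; running = −2816.7188
Stage 4 [19T→19T]: ω = 2816.7188×19/19 = 2816.7188 rpm, dir flips to +; running = +2816.7188

+2816.7188 rpm (same as input, |ω| = 2816.7188 rpm)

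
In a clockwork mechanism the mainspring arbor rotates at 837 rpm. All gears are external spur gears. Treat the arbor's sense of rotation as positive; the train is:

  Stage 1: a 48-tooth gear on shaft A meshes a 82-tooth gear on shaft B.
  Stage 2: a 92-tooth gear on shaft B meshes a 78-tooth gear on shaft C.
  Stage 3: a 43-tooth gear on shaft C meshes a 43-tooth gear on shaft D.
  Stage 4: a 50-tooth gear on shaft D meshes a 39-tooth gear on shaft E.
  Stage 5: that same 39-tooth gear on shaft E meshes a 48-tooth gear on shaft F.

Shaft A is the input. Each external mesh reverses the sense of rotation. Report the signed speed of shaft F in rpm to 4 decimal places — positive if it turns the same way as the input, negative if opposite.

Stage 1 [48T→82T]: ω = 837.0000×48/82 = 489.9512 rpm, dir flips to −; running = −489.9512
Stage 2 [92T→78T]: ω = 489.9512×92/78 = 577.8912 rpm, dir flips to +; running = +577.8912
Stage 3 [43T→43T]: ω = 577.8912×43/43 = 577.8912 rpm, dir flips to −; running = −577.8912
Stage 4 [50T→39T]: ω = 577.8912×50/39 = 740.8861 rpm, dir flips to +; running = +740.8861
Stage 5 [39T→48T]: ω = 740.8861×39/48 = 601.9700 rpm, dir flips to −; running = −601.9700

-601.9700 rpm (opposite to input, |ω| = 601.9700 rpm)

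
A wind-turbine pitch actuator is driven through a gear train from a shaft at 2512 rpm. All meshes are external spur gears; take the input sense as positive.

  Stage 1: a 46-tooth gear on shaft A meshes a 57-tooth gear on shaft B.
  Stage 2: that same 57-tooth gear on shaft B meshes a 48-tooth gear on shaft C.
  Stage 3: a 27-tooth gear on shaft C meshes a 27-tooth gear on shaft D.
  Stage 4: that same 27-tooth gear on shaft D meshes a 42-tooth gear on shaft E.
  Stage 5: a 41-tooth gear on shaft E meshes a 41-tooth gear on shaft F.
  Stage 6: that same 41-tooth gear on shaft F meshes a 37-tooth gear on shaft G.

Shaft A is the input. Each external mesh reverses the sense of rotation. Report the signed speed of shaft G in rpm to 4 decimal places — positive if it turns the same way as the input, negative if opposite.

+1714.8764 rpm (same as input, |ω| = 1714.8764 rpm)

Stage 1 [46T→57T]: ω = 2512.0000×46/57 = 2027.2281 rpm, dir flips to −; running = −2027.2281
Stage 2 [57T→48T]: ω = 2027.2281×57/48 = 2407.3333 rpm, dir flips to +; running = +2407.3333
Stage 3 [27T→27T]: ω = 2407.3333×27/27 = 2407.3333 rpm, dir flips to −; running = −2407.3333
Stage 4 [27T→42T]: ω = 2407.3333×27/42 = 1547.5714 rpm, dir flips to +; running = +1547.5714
Stage 5 [41T→41T]: ω = 1547.5714×41/41 = 1547.5714 rpm, dir flips to −; running = −1547.5714
Stage 6 [41T→37T]: ω = 1547.5714×41/37 = 1714.8764 rpm, dir flips to +; running = +1714.8764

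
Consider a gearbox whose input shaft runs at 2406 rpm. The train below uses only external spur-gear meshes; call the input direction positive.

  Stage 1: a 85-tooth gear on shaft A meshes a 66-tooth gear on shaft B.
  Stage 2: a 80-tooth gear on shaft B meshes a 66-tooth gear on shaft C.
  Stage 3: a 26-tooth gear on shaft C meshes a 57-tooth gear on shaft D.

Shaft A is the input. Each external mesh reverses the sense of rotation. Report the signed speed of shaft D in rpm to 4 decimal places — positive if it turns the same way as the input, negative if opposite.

Stage 1 [85T→66T]: ω = 2406.0000×85/66 = 3098.6364 rpm, dir flips to −; running = −3098.6364
Stage 2 [80T→66T]: ω = 3098.6364×80/66 = 3755.9229 rpm, dir flips to +; running = +3755.9229
Stage 3 [26T→57T]: ω = 3755.9229×26/57 = 1713.2280 rpm, dir flips to −; running = −1713.2280

-1713.2280 rpm (opposite to input, |ω| = 1713.2280 rpm)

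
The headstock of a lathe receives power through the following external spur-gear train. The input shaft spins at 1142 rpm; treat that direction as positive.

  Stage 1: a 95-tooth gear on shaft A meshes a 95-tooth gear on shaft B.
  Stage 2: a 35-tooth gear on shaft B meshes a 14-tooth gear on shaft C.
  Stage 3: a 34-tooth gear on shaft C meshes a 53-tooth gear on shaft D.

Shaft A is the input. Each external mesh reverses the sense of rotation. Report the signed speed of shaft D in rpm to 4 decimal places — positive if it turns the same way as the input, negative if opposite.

-1831.5094 rpm (opposite to input, |ω| = 1831.5094 rpm)

Stage 1 [95T→95T]: ω = 1142.0000×95/95 = 1142.0000 rpm, dir flips to −; running = −1142.0000
Stage 2 [35T→14T]: ω = 1142.0000×35/14 = 2855.0000 rpm, dir flips to +; running = +2855.0000
Stage 3 [34T→53T]: ω = 2855.0000×34/53 = 1831.5094 rpm, dir flips to −; running = −1831.5094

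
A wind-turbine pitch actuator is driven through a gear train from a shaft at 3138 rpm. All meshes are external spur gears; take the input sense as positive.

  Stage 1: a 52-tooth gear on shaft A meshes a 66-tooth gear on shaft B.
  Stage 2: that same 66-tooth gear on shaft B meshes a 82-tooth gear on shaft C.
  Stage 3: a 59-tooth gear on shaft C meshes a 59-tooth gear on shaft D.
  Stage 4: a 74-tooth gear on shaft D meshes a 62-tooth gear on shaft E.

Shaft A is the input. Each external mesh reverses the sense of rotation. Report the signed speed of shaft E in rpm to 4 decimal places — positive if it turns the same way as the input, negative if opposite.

+2375.1031 rpm (same as input, |ω| = 2375.1031 rpm)

Stage 1 [52T→66T]: ω = 3138.0000×52/66 = 2472.3636 rpm, dir flips to −; running = −2472.3636
Stage 2 [66T→82T]: ω = 2472.3636×66/82 = 1989.9512 rpm, dir flips to +; running = +1989.9512
Stage 3 [59T→59T]: ω = 1989.9512×59/59 = 1989.9512 rpm, dir flips to −; running = −1989.9512
Stage 4 [74T→62T]: ω = 1989.9512×74/62 = 2375.1031 rpm, dir flips to +; running = +2375.1031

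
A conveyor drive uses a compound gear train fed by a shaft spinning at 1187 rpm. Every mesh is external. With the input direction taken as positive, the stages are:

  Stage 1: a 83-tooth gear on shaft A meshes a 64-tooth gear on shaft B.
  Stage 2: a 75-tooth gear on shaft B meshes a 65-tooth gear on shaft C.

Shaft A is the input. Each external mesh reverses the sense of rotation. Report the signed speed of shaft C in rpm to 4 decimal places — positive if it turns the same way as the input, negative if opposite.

+1776.2200 rpm (same as input, |ω| = 1776.2200 rpm)

Stage 1 [83T→64T]: ω = 1187.0000×83/64 = 1539.3906 rpm, dir flips to −; running = −1539.3906
Stage 2 [75T→65T]: ω = 1539.3906×75/65 = 1776.2200 rpm, dir flips to +; running = +1776.2200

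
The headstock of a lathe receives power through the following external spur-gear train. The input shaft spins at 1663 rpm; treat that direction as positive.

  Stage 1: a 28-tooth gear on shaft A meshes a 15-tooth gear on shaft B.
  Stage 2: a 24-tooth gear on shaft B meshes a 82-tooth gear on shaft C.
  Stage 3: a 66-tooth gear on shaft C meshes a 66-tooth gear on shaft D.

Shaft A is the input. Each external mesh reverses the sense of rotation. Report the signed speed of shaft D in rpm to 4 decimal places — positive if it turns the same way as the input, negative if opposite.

-908.5659 rpm (opposite to input, |ω| = 908.5659 rpm)

Stage 1 [28T→15T]: ω = 1663.0000×28/15 = 3104.2667 rpm, dir flips to −; running = −3104.2667
Stage 2 [24T→82T]: ω = 3104.2667×24/82 = 908.5659 rpm, dir flips to +; running = +908.5659
Stage 3 [66T→66T]: ω = 908.5659×66/66 = 908.5659 rpm, dir flips to −; running = −908.5659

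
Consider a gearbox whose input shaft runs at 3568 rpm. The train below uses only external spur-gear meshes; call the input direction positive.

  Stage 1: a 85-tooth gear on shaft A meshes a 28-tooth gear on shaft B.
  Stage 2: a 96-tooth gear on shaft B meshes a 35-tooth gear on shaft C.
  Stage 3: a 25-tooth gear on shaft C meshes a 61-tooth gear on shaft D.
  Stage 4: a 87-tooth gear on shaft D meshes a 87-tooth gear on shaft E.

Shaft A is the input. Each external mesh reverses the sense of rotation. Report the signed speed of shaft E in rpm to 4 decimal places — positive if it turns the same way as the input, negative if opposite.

+12175.8448 rpm (same as input, |ω| = 12175.8448 rpm)

Stage 1 [85T→28T]: ω = 3568.0000×85/28 = 10831.4286 rpm, dir flips to −; running = −10831.4286
Stage 2 [96T→35T]: ω = 10831.4286×96/35 = 29709.0612 rpm, dir flips to +; running = +29709.0612
Stage 3 [25T→61T]: ω = 29709.0612×25/61 = 12175.8448 rpm, dir flips to −; running = −12175.8448
Stage 4 [87T→87T]: ω = 12175.8448×87/87 = 12175.8448 rpm, dir flips to +; running = +12175.8448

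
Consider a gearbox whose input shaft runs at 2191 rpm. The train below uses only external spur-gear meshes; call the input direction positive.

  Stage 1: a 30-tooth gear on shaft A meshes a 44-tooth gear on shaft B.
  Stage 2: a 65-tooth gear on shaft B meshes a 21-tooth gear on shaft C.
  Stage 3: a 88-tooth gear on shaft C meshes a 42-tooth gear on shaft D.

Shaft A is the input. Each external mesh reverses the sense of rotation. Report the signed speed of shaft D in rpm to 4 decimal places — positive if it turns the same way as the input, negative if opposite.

Stage 1 [30T→44T]: ω = 2191.0000×30/44 = 1493.8636 rpm, dir flips to −; running = −1493.8636
Stage 2 [65T→21T]: ω = 1493.8636×65/21 = 4623.8636 rpm, dir flips to +; running = +4623.8636
Stage 3 [88T→42T]: ω = 4623.8636×88/42 = 9688.0952 rpm, dir flips to −; running = −9688.0952

-9688.0952 rpm (opposite to input, |ω| = 9688.0952 rpm)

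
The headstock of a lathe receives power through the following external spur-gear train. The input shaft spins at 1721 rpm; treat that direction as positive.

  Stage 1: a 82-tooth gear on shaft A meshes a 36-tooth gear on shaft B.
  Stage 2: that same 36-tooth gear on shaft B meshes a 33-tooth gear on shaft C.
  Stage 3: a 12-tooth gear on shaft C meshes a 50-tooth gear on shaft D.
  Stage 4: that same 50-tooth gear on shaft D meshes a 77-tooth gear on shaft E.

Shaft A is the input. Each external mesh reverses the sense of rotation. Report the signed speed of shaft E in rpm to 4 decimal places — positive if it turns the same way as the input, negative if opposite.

Stage 1 [82T→36T]: ω = 1721.0000×82/36 = 3920.0556 rpm, dir flips to −; running = −3920.0556
Stage 2 [36T→33T]: ω = 3920.0556×36/33 = 4276.4242 rpm, dir flips to +; running = +4276.4242
Stage 3 [12T→50T]: ω = 4276.4242×12/50 = 1026.3418 rpm, dir flips to −; running = −1026.3418
Stage 4 [50T→77T]: ω = 1026.3418×50/77 = 666.4557 rpm, dir flips to +; running = +666.4557

+666.4557 rpm (same as input, |ω| = 666.4557 rpm)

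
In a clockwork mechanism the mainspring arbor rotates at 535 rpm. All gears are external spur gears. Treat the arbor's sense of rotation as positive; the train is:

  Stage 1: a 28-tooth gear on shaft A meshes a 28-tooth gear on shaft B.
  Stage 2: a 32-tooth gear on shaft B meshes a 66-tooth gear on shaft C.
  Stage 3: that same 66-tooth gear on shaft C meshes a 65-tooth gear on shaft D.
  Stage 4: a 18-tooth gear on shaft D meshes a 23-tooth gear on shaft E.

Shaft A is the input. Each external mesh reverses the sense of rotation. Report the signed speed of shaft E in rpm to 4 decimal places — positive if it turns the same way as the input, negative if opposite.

Stage 1 [28T→28T]: ω = 535.0000×28/28 = 535.0000 rpm, dir flips to −; running = −535.0000
Stage 2 [32T→66T]: ω = 535.0000×32/66 = 259.3939 rpm, dir flips to +; running = +259.3939
Stage 3 [66T→65T]: ω = 259.3939×66/65 = 263.3846 rpm, dir flips to −; running = −263.3846
Stage 4 [18T→23T]: ω = 263.3846×18/23 = 206.1271 rpm, dir flips to +; running = +206.1271

+206.1271 rpm (same as input, |ω| = 206.1271 rpm)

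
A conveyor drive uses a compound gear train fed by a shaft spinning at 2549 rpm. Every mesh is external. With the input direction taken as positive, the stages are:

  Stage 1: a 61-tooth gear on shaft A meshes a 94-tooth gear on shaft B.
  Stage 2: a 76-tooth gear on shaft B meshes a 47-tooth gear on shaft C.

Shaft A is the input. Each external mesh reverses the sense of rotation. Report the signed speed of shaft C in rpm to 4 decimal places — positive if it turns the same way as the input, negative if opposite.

+2674.7768 rpm (same as input, |ω| = 2674.7768 rpm)

Stage 1 [61T→94T]: ω = 2549.0000×61/94 = 1654.1383 rpm, dir flips to −; running = −1654.1383
Stage 2 [76T→47T]: ω = 1654.1383×76/47 = 2674.7768 rpm, dir flips to +; running = +2674.7768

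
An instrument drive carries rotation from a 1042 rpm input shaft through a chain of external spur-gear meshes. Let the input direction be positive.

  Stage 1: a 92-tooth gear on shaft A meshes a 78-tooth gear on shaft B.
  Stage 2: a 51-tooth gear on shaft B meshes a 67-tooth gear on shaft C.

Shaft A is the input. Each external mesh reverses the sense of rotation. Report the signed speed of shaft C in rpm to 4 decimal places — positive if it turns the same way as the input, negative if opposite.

Stage 1 [92T→78T]: ω = 1042.0000×92/78 = 1229.0256 rpm, dir flips to −; running = −1229.0256
Stage 2 [51T→67T]: ω = 1229.0256×51/67 = 935.5270 rpm, dir flips to +; running = +935.5270

+935.5270 rpm (same as input, |ω| = 935.5270 rpm)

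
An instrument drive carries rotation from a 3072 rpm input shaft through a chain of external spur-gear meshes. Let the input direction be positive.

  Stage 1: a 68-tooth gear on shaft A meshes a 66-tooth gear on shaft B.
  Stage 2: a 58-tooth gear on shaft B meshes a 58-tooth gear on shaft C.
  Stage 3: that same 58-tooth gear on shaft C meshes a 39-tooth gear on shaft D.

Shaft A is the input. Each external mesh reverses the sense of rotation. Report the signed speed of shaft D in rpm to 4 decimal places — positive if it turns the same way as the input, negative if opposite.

Stage 1 [68T→66T]: ω = 3072.0000×68/66 = 3165.0909 rpm, dir flips to −; running = −3165.0909
Stage 2 [58T→58T]: ω = 3165.0909×58/58 = 3165.0909 rpm, dir flips to +; running = +3165.0909
Stage 3 [58T→39T]: ω = 3165.0909×58/39 = 4707.0583 rpm, dir flips to −; running = −4707.0583

-4707.0583 rpm (opposite to input, |ω| = 4707.0583 rpm)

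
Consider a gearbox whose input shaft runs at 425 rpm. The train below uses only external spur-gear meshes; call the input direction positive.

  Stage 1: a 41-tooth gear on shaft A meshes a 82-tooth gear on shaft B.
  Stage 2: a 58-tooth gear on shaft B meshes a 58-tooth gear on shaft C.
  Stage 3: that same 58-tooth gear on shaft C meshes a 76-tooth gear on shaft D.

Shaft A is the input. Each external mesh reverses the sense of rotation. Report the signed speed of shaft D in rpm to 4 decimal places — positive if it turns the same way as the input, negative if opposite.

Stage 1 [41T→82T]: ω = 425.0000×41/82 = 212.5000 rpm, dir flips to −; running = −212.5000
Stage 2 [58T→58T]: ω = 212.5000×58/58 = 212.5000 rpm, dir flips to +; running = +212.5000
Stage 3 [58T→76T]: ω = 212.5000×58/76 = 162.1711 rpm, dir flips to −; running = −162.1711

-162.1711 rpm (opposite to input, |ω| = 162.1711 rpm)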